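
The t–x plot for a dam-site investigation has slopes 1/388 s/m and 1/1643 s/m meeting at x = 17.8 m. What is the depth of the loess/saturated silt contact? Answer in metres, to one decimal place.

h = (x_cross/2)·√((V₂−V₁)/(V₂+V₁)).
(V₂−V₁)/(V₂+V₁) = (1643−388)/(1643+388) = 0.6179; √ = 0.7861.
h = (17.8/2)·0.7861 = 7.00 m.

7.0 m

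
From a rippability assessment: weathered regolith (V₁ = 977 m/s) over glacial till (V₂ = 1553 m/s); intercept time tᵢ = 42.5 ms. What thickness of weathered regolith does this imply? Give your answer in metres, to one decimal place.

θ_c = arcsin(977/1553) = 38.98°; cos θ_c = 0.7773.
tᵢ = 2h cos θ_c/V₁ ⇒ h = tᵢ·V₁/(2 cos θ_c) = 0.0425·977/(2·0.7773) = 26.71 m.

26.7 m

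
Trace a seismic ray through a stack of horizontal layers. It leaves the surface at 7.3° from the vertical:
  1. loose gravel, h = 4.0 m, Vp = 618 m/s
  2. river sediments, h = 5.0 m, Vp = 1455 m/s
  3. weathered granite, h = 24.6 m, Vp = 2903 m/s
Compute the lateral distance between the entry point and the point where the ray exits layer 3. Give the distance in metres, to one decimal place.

20.4 m

Ray parameter p = sin 7.3° / 618 m/s = 2.0561e-04 s/m.
Layer 1: θ = 7.30°; offset = 4.0·tan 7.30° = 0.512 m.
Layer 2: sin θ = p·1455 = 0.2992 → θ = 17.41°; offset = 5.0·tan 17.41° = 1.568 m.
Layer 3: sin θ = p·2903 = 0.5969 → θ = 36.65°; offset = 24.6·tan 36.65° = 18.300 m.
Total horizontal offset = 20.380 m.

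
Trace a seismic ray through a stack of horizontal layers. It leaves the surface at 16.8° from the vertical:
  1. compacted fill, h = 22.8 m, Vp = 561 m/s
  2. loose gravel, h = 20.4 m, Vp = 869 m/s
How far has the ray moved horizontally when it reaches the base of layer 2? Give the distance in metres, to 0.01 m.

Ray parameter p = sin 16.8° / 561 m/s = 5.1521e-04 s/m.
Layer 1: θ = 16.80°; offset = 22.8·tan 16.80° = 6.8837 m.
Layer 2: sin θ = p·869 = 0.4477 → θ = 26.60°; offset = 20.4·tan 26.60° = 10.2143 m.
Total horizontal offset = 17.0981 m.

17.10 m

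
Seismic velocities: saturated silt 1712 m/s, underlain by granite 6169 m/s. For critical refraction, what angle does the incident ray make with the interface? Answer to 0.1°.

73.9°

At critical incidence the refracted ray runs along the interface (θ₂ = 90°), so sin θ_c = V₁/V₂.
θ_c = arcsin(1712/6169) = arcsin 0.2775 = 16.11°.
Measured from the interface: 90° − 16.11° = 73.89°.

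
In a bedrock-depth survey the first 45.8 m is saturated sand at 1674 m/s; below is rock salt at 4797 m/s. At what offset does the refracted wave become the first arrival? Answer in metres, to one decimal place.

131.9 m

x_cross = 2h·√((V₂+V₁)/(V₂−V₁)).
(V₂+V₁)/(V₂−V₁) = (4797+1674)/(4797−1674) = 2.0720; √ = 1.4395.
x_cross = 2·45.8·1.4395 = 131.85 m.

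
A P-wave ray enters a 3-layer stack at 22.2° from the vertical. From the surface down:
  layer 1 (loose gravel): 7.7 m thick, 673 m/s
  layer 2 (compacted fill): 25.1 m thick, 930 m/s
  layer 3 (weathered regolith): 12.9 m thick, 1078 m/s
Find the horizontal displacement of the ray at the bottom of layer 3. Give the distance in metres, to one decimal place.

28.3 m

p = sin θ₁/V₁ = sin 22.2°/673 = 5.6143e-04 s/m is conserved through the stack.
Layer 1: θ = 22.20°; offset = 7.7·tan 22.20° = 3.142 m.
Layer 2: sin θ = p·930 = 0.5221 → θ = 31.48°; offset = 25.1·tan 31.48° = 15.366 m.
Layer 3: sin θ = p·1078 = 0.6052 → θ = 37.24°; offset = 12.9·tan 37.24° = 9.807 m.
Total horizontal offset = 28.316 m.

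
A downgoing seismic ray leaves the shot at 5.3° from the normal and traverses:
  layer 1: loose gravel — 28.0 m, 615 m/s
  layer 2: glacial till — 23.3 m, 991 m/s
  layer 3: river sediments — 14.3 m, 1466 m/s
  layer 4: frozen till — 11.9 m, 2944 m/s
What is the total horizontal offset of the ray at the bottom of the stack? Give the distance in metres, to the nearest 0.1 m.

15.2 m

Ray parameter p = sin 5.3° / 615 m/s = 1.5020e-04 s/m.
Layer 1: θ = 5.30°; offset = 28.0·tan 5.30° = 2.597 m.
Layer 2: sin θ = p·991 = 0.1488 → θ = 8.56°; offset = 23.3·tan 8.56° = 3.507 m.
Layer 3: sin θ = p·1466 = 0.2202 → θ = 12.72°; offset = 14.3·tan 12.72° = 3.228 m.
Layer 4: sin θ = p·2944 = 0.4422 → θ = 26.24°; offset = 11.9·tan 26.24° = 5.867 m.
Σ offsets = 15.199 m.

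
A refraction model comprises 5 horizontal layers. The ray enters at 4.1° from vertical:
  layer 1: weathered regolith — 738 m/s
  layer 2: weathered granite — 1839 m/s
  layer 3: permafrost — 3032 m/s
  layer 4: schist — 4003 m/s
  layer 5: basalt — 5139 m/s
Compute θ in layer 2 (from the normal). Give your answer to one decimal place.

10.3°

Ray parameter p = sin 4.1° / 738 = 9.6880e-05 s/m.
sin θ_2 = p·V_2 = 9.6880e-05 × 1839 = 0.1782.
θ_2 = arcsin 0.1782 = 10.26°.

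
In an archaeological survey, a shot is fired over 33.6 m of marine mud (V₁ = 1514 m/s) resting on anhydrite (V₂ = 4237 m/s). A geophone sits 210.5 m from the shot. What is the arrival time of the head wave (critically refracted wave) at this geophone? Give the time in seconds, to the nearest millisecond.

θ_c = arcsin(V₁/V₂) = arcsin(1514/4237) = 20.94°, cos θ_c = 0.9340.
Intercept time tᵢ = 2h cos θ_c / V₁ = 2·33.6·0.9340/1514 = 0.04146 s.
t = x/V₂ + tᵢ = 210.5/4237 + 0.04146 = 0.09114 s.

0.091 s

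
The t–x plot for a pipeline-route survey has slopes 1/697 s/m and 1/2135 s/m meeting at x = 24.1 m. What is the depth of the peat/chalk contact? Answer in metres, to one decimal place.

x_cross = 2h·√((V₂+V₁)/(V₂−V₁)) → h = x_cross / (2·√((V₂+V₁)/(V₂−V₁))).
√((V₂+V₁)/(V₂−V₁)) = √((2135+697)/(2135−697)) = 1.4034.
h = 24.1 / (2·1.4034) = 8.59 m.

8.6 m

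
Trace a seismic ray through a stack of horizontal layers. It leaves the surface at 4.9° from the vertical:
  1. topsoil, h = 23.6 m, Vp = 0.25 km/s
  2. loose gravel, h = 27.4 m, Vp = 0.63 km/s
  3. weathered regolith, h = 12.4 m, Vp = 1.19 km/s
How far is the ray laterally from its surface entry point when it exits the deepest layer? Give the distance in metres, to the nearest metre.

p = sin θ₁/V₁ = sin 4.9°/0.25 = 3.4167e-01 s/km is conserved through the stack.
Layer 1: θ = 4.90°; offset = 23.6·tan 4.90° = 2.023 m.
Layer 2: sin θ = p·0.63 = 0.2153 → θ = 12.43°; offset = 27.4·tan 12.43° = 6.039 m.
Layer 3: sin θ = p·1.19 = 0.4066 → θ = 23.99°; offset = 12.4·tan 23.99° = 5.518 m.
Total horizontal offset = 13.581 m.

14 m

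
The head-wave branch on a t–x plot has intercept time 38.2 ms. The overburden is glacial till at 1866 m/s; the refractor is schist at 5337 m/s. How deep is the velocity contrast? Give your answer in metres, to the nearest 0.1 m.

38.0 m

h = tᵢ·V₁·V₂ / (2·√(V₂²−V₁²)).
√(V₂²−V₁²) = √(5337² − 1866²) = 5000.2 m/s.
h = 0.0382 s × 1866 × 5337 / (2 × 5000.2) = 38.04 m.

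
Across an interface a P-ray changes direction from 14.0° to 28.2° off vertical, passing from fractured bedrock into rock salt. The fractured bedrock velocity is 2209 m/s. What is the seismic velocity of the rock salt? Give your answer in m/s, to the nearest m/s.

4315 m/s

sin 14.0° = 0.2419; sin 28.2° = 0.4726.
V₂ = V₁·(sin θ₂/sin θ₁) = 2209·(0.4726/0.2419) = 4314.88 m/s.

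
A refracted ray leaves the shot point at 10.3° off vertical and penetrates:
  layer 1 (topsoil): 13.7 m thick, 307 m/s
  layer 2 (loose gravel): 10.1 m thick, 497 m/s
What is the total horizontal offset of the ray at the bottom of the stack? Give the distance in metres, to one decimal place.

5.5 m

Apply Snell's law at each interface; in layer i the horizontal offset is hᵢ·tan θᵢ.
Layer 1: θ = 10.30°; offset = 13.7·tan 10.30° = 2.490 m.
Layer 2: sin θ = 497·sin 10.3°/307 = 0.2895, θ = 16.83°; offset = 10.1·tan 16.83° = 3.054 m.
Σ offsets = 5.544 m.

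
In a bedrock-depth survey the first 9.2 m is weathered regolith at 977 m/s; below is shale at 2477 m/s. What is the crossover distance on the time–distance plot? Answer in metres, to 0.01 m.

θ_c = arcsin(977/2477) = 23.23°, so cos θ_c = 0.9189 and tᵢ = 2h cos θ_c/V₁ = 0.0173 s.
At crossover x/V₁ = x/V₂ + tᵢ ⇒ x = tᵢ/(1/V₁ − 1/V₂) = 0.01731/(1.0235e-03 − 4.0371e-04) = 27.92 m.

27.92 m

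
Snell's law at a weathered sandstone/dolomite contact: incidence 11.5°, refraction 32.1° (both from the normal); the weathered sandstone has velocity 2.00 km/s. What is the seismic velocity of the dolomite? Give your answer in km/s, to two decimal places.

5.33 km/s

sin 11.5° = 0.1994; sin 32.1° = 0.5314.
V₂ = V₁·(sin θ₂/sin θ₁) = 2.00·(0.5314/0.1994) = 5.33 km/s.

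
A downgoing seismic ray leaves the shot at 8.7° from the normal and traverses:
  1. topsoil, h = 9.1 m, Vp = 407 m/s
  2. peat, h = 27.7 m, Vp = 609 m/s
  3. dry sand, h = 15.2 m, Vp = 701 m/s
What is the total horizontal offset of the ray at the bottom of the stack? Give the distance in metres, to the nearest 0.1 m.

11.9 m

Apply Snell's law at each interface; in layer i the horizontal offset is hᵢ·tan θᵢ.
Layer 1: θ = 8.70°; offset = 9.1·tan 8.70° = 1.392 m.
Layer 2: sin θ = 609·sin 8.7°/407 = 0.2263, θ = 13.08°; offset = 27.7·tan 13.08° = 6.436 m.
Layer 3: sin θ = 701·sin 8.7°/407 = 0.2605, θ = 15.10°; offset = 15.2·tan 15.10° = 4.102 m.
Total horizontal offset = 11.931 m.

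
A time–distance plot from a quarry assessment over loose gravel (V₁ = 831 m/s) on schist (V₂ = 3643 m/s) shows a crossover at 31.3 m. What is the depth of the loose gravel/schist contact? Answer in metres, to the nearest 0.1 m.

12.4 m

h = (x_cross/2)·√((V₂−V₁)/(V₂+V₁)).
(V₂−V₁)/(V₂+V₁) = (3643−831)/(3643+831) = 0.6285; √ = 0.7928.
h = (31.3/2)·0.7928 = 12.41 m.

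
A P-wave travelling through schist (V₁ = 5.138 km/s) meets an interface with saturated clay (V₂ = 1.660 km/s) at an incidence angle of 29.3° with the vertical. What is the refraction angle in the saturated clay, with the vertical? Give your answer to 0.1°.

Snell's law: sin θ₂ = (V₂/V₁)·sin θ₁ = (1.660/5.138)·sin 29.3° = 0.1581.
θ₂ = arcsin 0.1581 = 9.10° from the normal.

9.1°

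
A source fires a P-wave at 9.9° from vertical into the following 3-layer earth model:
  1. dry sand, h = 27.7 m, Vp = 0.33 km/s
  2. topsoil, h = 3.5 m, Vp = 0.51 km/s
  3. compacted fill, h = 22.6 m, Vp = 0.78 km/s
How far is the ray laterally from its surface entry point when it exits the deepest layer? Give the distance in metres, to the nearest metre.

p = sin θ₁/V₁ = sin 9.9°/0.33 = 5.2100e-01 s/km is conserved through the stack.
Layer 1: θ = 9.90°; offset = 27.7·tan 9.90° = 4.834 m.
Layer 2: sin θ = p·0.51 = 0.2657 → θ = 15.41°; offset = 3.5·tan 15.41° = 0.965 m.
Layer 3: sin θ = p·0.78 = 0.4064 → θ = 23.98°; offset = 22.6·tan 23.98° = 10.052 m.
Σ offsets = 15.851 m.

16 m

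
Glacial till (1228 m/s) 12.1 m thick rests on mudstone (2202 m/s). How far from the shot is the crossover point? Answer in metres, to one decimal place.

45.4 m

x_cross = 2h·√((V₂+V₁)/(V₂−V₁)).
(V₂+V₁)/(V₂−V₁) = (2202+1228)/(2202−1228) = 3.5216; √ = 1.8766.
x_cross = 2·12.1·1.8766 = 45.41 m.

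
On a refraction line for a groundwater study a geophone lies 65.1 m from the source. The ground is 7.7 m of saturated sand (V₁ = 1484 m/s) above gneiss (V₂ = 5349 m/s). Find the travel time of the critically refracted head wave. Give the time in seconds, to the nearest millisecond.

θ_c = arcsin(V₁/V₂) = arcsin(1484/5349) = 16.11°, cos θ_c = 0.9607.
Intercept time tᵢ = 2h cos θ_c / V₁ = 2·7.7·0.9607/1484 = 0.00997 s.
t = x/V₂ + tᵢ = 65.1/5349 + 0.00997 = 0.02214 s.

0.022 s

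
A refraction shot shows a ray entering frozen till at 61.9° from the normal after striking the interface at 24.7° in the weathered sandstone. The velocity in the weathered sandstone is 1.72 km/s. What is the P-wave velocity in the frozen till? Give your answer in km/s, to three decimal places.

sin 24.7° = 0.4179; sin 61.9° = 0.8821.
V₂ = V₁·(sin θ₂/sin θ₁) = 1.72·(0.8821/0.4179) = 3.631 km/s.

3.631 km/s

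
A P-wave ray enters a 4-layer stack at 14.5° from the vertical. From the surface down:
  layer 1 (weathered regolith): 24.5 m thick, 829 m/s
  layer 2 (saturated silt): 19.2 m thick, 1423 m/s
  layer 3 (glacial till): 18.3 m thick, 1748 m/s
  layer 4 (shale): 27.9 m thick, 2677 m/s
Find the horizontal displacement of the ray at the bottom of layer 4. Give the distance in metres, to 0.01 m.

65.18 m

Apply Snell's law at each interface; in layer i the horizontal offset is hᵢ·tan θᵢ.
Layer 1: θ = 14.50°; offset = 24.5·tan 14.50° = 6.3361 m.
Layer 2: sin θ = 1423·sin 14.5°/829 = 0.4298, θ = 25.45°; offset = 19.2·tan 25.45° = 9.1389 m.
Layer 3: sin θ = 1748·sin 14.5°/829 = 0.5279, θ = 31.87°; offset = 18.3·tan 31.87° = 11.3759 m.
Layer 4: sin θ = 2677·sin 14.5°/829 = 0.8085, θ = 53.95°; offset = 27.9·tan 53.95° = 38.3336 m.
Total horizontal offset = 65.1846 m.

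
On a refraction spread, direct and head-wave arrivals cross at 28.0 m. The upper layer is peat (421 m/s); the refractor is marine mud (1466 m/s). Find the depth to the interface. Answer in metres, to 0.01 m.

10.42 m

h = (x_cross/2)·√((V₂−V₁)/(V₂+V₁)).
(V₂−V₁)/(V₂+V₁) = (1466−421)/(1466+421) = 0.5538; √ = 0.7442.
h = (28.0/2)·0.7442 = 10.42 m.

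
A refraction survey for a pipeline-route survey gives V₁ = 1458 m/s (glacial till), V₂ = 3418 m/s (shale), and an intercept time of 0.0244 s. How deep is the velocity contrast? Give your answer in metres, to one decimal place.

θ_c = arcsin(1458/3418) = 25.25°; cos θ_c = 0.9045.
tᵢ = 2h cos θ_c/V₁ ⇒ h = tᵢ·V₁/(2 cos θ_c) = 0.0244·1458/(2·0.9045) = 19.67 m.

19.7 m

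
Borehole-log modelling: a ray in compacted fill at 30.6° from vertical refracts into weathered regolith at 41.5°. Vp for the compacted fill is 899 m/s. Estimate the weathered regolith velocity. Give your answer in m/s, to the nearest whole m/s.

sin 30.6° = 0.5090; sin 41.5° = 0.6626.
V₂ = V₁·(sin θ₂/sin θ₁) = 899·(0.6626/0.5090) = 1170.23 m/s.

1170 m/s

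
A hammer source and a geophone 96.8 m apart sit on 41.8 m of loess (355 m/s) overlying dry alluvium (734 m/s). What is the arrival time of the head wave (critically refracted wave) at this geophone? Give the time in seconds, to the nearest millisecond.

θ_c = arcsin(V₁/V₂) = arcsin(355/734) = 28.92°, cos θ_c = 0.8753.
Intercept time tᵢ = 2h cos θ_c / V₁ = 2·41.8·0.8753/355 = 0.20612 s.
t = x/V₂ + tᵢ = 96.8/734 + 0.20612 = 0.33800 s.

0.338 s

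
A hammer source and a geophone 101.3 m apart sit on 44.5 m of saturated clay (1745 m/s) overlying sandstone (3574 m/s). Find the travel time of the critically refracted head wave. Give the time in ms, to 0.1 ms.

72.9 ms

θ_c = arcsin(V₁/V₂) = arcsin(1745/3574) = 29.23°, cos θ_c = 0.8727.
Intercept time tᵢ = 2h cos θ_c / V₁ = 2·44.5·0.8727/1745 = 0.04451 s.
t = x/V₂ + tᵢ = 101.3/3574 + 0.04451 = 0.07285 s.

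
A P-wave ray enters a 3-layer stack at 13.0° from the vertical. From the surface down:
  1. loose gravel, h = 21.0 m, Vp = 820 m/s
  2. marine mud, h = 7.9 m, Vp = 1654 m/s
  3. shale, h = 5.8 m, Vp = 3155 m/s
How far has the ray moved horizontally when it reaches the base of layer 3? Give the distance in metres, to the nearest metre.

Apply Snell's law at each interface; in layer i the horizontal offset is hᵢ·tan θᵢ.
Layer 1: θ = 13.00°; offset = 21.0·tan 13.00° = 4.848 m.
Layer 2: sin θ = 1654·sin 13.0°/820 = 0.4537, θ = 26.98°; offset = 7.9·tan 26.98° = 4.022 m.
Layer 3: sin θ = 3155·sin 13.0°/820 = 0.8655, θ = 59.94°; offset = 5.8·tan 59.94° = 10.022 m.
Total horizontal offset = 18.893 m.

19 m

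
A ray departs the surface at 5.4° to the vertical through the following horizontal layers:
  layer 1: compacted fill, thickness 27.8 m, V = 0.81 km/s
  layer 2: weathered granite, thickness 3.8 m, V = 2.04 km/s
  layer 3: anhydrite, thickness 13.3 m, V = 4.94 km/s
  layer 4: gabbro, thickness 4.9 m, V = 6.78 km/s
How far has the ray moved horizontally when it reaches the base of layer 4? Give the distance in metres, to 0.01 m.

19.14 m

p = sin θ₁/V₁ = sin 5.4°/0.81 = 1.1618e-01 s/km is conserved through the stack.
Layer 1: θ = 5.40°; offset = 27.8·tan 5.40° = 2.6279 m.
Layer 2: sin θ = p·2.04 = 0.2370 → θ = 13.71°; offset = 3.8·tan 13.71° = 0.9271 m.
Layer 3: sin θ = p·4.94 = 0.5739 → θ = 35.03°; offset = 13.3·tan 35.03° = 9.3217 m.
Layer 4: sin θ = p·6.78 = 0.7877 → θ = 51.97°; offset = 4.9·tan 51.97° = 6.2656 m.
Summing the layer offsets gives 19.1423 m.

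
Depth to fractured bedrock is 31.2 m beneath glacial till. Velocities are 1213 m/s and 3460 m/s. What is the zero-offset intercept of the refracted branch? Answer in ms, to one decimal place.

θ_c = arcsin(V₁/V₂) = arcsin(1213/3460) = 20.52°; cos θ_c = 0.9365.
tᵢ = 2h·cos θ_c / V₁ = 2·31.2·0.9365 / 1213 = 0.04818 s.

48.2 ms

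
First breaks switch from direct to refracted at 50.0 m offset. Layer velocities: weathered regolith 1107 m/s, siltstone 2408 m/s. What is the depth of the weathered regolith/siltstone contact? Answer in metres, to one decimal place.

15.2 m

x_cross = 2h·√((V₂+V₁)/(V₂−V₁)) → h = x_cross / (2·√((V₂+V₁)/(V₂−V₁))).
√((V₂+V₁)/(V₂−V₁)) = √((2408+1107)/(2408−1107)) = 1.6437.
h = 50.0 / (2·1.6437) = 15.21 m.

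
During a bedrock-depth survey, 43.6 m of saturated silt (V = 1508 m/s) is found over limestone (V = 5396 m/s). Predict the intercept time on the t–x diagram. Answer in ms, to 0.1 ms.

55.5 ms

θ_c = arcsin(V₁/V₂) = arcsin(1508/5396) = 16.23°; cos θ_c = 0.9602.
tᵢ = 2h·cos θ_c / V₁ = 2·43.6·0.9602 / 1508 = 0.05552 s.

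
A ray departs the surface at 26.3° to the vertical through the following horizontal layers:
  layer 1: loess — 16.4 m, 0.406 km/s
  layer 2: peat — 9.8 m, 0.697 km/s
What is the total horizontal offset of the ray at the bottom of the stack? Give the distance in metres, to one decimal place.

19.6 m

Apply Snell's law at each interface; in layer i the horizontal offset is hᵢ·tan θᵢ.
Layer 1: θ = 26.30°; offset = 16.4·tan 26.30° = 8.105 m.
Layer 2: sin θ = 0.697·sin 26.3°/0.406 = 0.7606, θ = 49.52°; offset = 9.8·tan 49.52° = 11.483 m.
Total horizontal offset = 19.588 m.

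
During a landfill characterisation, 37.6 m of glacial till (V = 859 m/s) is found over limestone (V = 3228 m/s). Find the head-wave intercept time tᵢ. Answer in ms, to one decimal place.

tᵢ = 2h·√(V₂²−V₁²)/(V₁V₂).
√(V₂²−V₁²) = √(3228²−859²) = 3111.6 m/s.
tᵢ = 2·37.6·3111.6/(859·3228) = 0.08439 s.

84.4 ms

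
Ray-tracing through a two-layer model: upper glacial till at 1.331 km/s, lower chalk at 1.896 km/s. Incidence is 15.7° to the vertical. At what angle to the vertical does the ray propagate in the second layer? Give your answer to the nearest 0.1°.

22.7°

Snell's law: sin θ₂ = (V₂/V₁)·sin θ₁ = (1.896/1.331)·sin 15.7° = 0.3855.
θ₂ = sin⁻¹(0.3855) = 22.67° (from vertical).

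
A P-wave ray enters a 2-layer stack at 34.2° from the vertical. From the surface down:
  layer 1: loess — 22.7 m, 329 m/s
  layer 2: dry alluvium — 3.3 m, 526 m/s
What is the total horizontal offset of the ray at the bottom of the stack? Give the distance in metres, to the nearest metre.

Apply Snell's law at each interface; in layer i the horizontal offset is hᵢ·tan θᵢ.
Layer 1: θ = 34.20°; offset = 22.7·tan 34.20° = 15.427 m.
Layer 2: sin θ = 526·sin 34.2°/329 = 0.8987, θ = 63.98°; offset = 3.3·tan 63.98° = 6.760 m.
Summing the layer offsets gives 22.187 m.

22 m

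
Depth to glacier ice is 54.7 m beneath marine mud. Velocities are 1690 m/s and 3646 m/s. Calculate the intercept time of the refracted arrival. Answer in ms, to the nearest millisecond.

57 ms

tᵢ = 2h·√(V₂²−V₁²)/(V₁V₂).
√(V₂²−V₁²) = √(3646²−1690²) = 3230.7 m/s.
tᵢ = 2·54.7·3230.7/(1690·3646) = 0.05736 s.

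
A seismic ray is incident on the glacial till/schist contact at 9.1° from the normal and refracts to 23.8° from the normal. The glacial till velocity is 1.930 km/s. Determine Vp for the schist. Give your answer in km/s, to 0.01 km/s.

Snell's law: sin 9.1°/V₁ = sin 23.8°/V₂.
V₂ = V₁·sin 23.8°/sin 9.1° = 1.930 × 2.5515 = 4.92 km/s.

4.92 km/s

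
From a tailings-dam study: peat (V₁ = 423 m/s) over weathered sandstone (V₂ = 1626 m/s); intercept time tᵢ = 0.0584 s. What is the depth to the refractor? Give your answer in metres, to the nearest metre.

13 m

h = tᵢ·V₁·V₂ / (2·√(V₂²−V₁²)).
√(V₂²−V₁²) = √(1626² − 423²) = 1570.0 m/s.
h = 0.0584 s × 423 × 1626 / (2 × 1570.0) = 12.79 m.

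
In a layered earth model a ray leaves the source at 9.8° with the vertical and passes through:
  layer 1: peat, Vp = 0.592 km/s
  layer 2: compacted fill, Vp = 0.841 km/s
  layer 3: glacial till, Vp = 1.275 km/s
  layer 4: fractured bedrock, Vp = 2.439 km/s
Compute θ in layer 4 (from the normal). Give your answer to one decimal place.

44.5°

Snell's law across each interface conserves sin θ / V, so sin θ_4 = V_4·sin θ₁/V₁.
sin θ_4 = 2.439 × sin 9.8° / 0.592 = 0.7013.
θ_4 = arcsin 0.7013 = 44.53°.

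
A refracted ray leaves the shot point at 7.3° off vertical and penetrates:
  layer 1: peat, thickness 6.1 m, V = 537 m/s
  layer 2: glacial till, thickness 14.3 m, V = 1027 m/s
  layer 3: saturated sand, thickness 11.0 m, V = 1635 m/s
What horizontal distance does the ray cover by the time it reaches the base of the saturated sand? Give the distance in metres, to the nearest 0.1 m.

9.0 m

Ray parameter p = sin 7.3° / 537 m/s = 2.3662e-04 s/m.
Layer 1: θ = 7.30°; offset = 6.1·tan 7.30° = 0.781 m.
Layer 2: sin θ = p·1027 = 0.2430 → θ = 14.06°; offset = 14.3·tan 14.06° = 3.582 m.
Layer 3: sin θ = p·1635 = 0.3869 → θ = 22.76°; offset = 11.0·tan 22.76° = 4.615 m.
Total horizontal offset = 8.979 m.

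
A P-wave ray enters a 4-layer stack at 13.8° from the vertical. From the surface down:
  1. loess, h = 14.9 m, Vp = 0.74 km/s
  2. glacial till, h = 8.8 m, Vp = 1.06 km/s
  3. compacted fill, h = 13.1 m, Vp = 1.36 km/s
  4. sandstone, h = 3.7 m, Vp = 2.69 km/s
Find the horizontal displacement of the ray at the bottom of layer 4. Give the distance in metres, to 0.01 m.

Apply Snell's law at each interface; in layer i the horizontal offset is hᵢ·tan θᵢ.
Layer 1: θ = 13.80°; offset = 14.9·tan 13.80° = 3.6598 m.
Layer 2: sin θ = 1.06·sin 13.8°/0.74 = 0.3417, θ = 19.98°; offset = 8.8·tan 19.98° = 3.1994 m.
Layer 3: sin θ = 1.36·sin 13.8°/0.74 = 0.4384, θ = 26.00°; offset = 13.1·tan 26.00° = 6.3896 m.
Layer 4: sin θ = 2.69·sin 13.8°/0.74 = 0.8671, θ = 60.12°; offset = 3.7·tan 60.12° = 6.4406 m.
Summing the layer offsets gives 19.6893 m.

19.69 m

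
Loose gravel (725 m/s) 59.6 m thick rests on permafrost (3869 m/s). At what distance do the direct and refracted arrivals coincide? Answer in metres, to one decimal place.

144.1 m

x_cross = 2h·√((V₂+V₁)/(V₂−V₁)).
(V₂+V₁)/(V₂−V₁) = (3869+725)/(3869−725) = 1.4612; √ = 1.2088.
x_cross = 2·59.6·1.2088 = 144.09 m.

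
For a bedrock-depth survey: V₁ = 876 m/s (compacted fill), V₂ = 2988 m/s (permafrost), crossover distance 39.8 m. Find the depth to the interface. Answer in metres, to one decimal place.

x_cross = 2h·√((V₂+V₁)/(V₂−V₁)) → h = x_cross / (2·√((V₂+V₁)/(V₂−V₁))).
√((V₂+V₁)/(V₂−V₁)) = √((2988+876)/(2988−876)) = 1.3526.
h = 39.8 / (2·1.3526) = 14.71 m.

14.7 m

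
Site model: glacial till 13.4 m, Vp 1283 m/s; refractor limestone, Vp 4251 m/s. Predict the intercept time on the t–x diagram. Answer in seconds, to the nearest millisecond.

0.020 s

tᵢ = 2h·√(V₂²−V₁²)/(V₁V₂).
√(V₂²−V₁²) = √(4251²−1283²) = 4052.8 m/s.
tᵢ = 2·13.4·4052.8/(1283·4251) = 0.01991 s.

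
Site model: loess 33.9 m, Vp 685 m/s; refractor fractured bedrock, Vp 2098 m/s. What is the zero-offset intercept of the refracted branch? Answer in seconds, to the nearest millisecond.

0.094 s

tᵢ = 2h·√(V₂²−V₁²)/(V₁V₂).
√(V₂²−V₁²) = √(2098²−685²) = 1983.0 m/s.
tᵢ = 2·33.9·1983.0/(685·2098) = 0.09355 s.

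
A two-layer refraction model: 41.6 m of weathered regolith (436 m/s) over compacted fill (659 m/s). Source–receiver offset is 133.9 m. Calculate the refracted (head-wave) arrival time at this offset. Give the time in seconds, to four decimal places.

t = x/V₂ + 2h·√(V₂²−V₁²)/(V₁V₂).
√(V₂²−V₁²) = √(659²−436²) = 494.2 m/s; delay term = 2·41.6·494.2/(436·659) = 0.14309 s.
t = 133.9/659 + 0.14309 = 0.34628 s.

0.3463 s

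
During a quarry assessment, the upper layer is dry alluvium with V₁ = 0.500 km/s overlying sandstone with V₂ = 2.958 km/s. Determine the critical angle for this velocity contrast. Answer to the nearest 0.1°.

Critical incidence: sin θ_c = V₁/V₂ = 0.500/2.958 = 0.1690.
θ_c = arcsin 0.1690 = 9.73°.

9.7°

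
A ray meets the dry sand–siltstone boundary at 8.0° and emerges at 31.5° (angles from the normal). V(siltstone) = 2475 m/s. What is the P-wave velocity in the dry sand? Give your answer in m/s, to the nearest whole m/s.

659 m/s

Snell's law: sin 8.0°/V₁ = sin 31.5°/V₂.
V₁ = V₂·sin 8.0°/sin 31.5° = 2475 × 0.2664 = 659.24 m/s.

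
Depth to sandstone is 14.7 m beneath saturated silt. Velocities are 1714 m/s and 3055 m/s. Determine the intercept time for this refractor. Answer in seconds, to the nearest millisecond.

tᵢ = 2h·√(V₂²−V₁²)/(V₁V₂).
√(V₂²−V₁²) = √(3055²−1714²) = 2528.9 m/s.
tᵢ = 2·14.7·2528.9/(1714·3055) = 0.01420 s.

0.014 s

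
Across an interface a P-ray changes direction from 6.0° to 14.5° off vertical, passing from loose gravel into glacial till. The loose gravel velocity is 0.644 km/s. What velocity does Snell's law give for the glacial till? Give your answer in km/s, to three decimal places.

Snell's law: sin 6.0°/V₁ = sin 14.5°/V₂.
V₂ = V₁·sin 14.5°/sin 6.0° = 0.644 × 2.3953 = 1.543 km/s.

1.543 km/s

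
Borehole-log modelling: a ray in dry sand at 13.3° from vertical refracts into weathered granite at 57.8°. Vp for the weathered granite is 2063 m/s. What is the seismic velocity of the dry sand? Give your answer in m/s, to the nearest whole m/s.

Snell's law: sin 13.3°/V₁ = sin 57.8°/V₂.
V₁ = V₂·sin 13.3°/sin 57.8° = 2063 × 0.2719 = 560.86 m/s.

561 m/s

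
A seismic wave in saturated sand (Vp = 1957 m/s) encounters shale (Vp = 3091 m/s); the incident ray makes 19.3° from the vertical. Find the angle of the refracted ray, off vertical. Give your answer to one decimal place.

31.5°

sin θ₁/V₁ = sin θ₂/V₂ ⇒ sin θ₂ = 3091·sin 19.3°/1957 = 3091·0.3305/1957 = 0.5220.
θ₂ = arcsin 0.5220 = 31.47° from the normal.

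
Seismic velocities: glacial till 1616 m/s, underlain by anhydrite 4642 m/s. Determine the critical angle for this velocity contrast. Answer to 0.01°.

At critical incidence the refracted ray runs along the interface (θ₂ = 90°), so sin θ_c = V₁/V₂.
θ_c = arcsin(1616/4642) = arcsin 0.3481 = 20.37°.

20.37°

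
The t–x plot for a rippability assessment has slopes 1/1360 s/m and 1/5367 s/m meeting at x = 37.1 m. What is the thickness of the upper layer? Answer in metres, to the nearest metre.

14 m

h = (x_cross/2)·√((V₂−V₁)/(V₂+V₁)).
(V₂−V₁)/(V₂+V₁) = (5367−1360)/(5367+1360) = 0.5957; √ = 0.7718.
h = (37.1/2)·0.7718 = 14.32 m.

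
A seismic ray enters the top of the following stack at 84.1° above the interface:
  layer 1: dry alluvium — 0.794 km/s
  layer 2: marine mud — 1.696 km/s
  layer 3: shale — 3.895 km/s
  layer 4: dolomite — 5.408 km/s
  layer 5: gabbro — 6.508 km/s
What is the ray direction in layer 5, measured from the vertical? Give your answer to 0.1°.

From the normal: θ₁ = 90° − 84.1° = 5.9°.
Snell's law across each interface conserves sin θ / V, so sin θ_5 = V_5·sin θ₁/V₁.
sin θ_5 = 6.508 × sin 5.9° / 0.794 = 0.8425.
θ_5 = arcsin 0.8425 = 57.41°.

57.4°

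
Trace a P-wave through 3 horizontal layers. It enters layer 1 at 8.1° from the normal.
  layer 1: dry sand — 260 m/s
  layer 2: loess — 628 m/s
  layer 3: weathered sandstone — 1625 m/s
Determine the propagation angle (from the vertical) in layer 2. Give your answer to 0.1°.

Snell's law across each interface conserves sin θ / V, so sin θ_2 = V_2·sin θ₁/V₁.
sin θ_2 = 628 × sin 8.1° / 260 = 0.3403.
θ_2 = 19.90° from the vertical.

19.9°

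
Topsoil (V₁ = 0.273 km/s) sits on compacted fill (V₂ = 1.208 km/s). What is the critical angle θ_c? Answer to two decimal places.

13.06°

Critical incidence: sin θ_c = V₁/V₂ = 0.273/1.208 = 0.2260.
θ_c = arcsin 0.2260 = 13.06°.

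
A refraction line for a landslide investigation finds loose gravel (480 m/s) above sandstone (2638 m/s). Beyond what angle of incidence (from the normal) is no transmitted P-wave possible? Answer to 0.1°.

Critical incidence: sin θ_c = V₁/V₂ = 480/2638 = 0.1820.
θ_c = arcsin 0.1820 = 10.48°.

10.5°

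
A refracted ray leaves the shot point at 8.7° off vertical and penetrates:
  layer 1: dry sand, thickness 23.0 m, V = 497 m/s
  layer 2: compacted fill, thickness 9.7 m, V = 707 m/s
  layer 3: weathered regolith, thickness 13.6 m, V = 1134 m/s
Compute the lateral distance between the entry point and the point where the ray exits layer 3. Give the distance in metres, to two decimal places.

10.66 m

Ray parameter p = sin 8.7° / 497 m/s = 3.0435e-04 s/m.
Layer 1: θ = 8.70°; offset = 23.0·tan 8.70° = 3.5195 m.
Layer 2: sin θ = p·707 = 0.2152 → θ = 12.43°; offset = 9.7·tan 12.43° = 2.1372 m.
Layer 3: sin θ = p·1134 = 0.3451 → θ = 20.19°; offset = 13.6·tan 20.19° = 5.0011 m.
Total horizontal offset = 10.6578 m.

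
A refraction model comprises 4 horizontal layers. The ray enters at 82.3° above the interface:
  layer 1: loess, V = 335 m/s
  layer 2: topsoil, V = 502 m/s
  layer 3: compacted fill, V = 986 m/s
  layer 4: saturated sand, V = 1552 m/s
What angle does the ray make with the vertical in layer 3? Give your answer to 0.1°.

From the normal: θ₁ = 90° − 82.3° = 7.7°.
Ray parameter p = sin 7.7° / 335 = 3.9996e-04 s/m.
sin θ_3 = p·V_3 = 3.9996e-04 × 986 = 0.3944.
θ_3 = arcsin 0.3944 = 23.23°.

23.2°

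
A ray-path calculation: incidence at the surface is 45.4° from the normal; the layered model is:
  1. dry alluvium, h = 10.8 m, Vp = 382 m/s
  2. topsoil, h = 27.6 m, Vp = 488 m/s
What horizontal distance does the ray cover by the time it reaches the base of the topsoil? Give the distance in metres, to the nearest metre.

71 m

Apply Snell's law at each interface; in layer i the horizontal offset is hᵢ·tan θᵢ.
Layer 1: θ = 45.40°; offset = 10.8·tan 45.40° = 10.952 m.
Layer 2: sin θ = 488·sin 45.4°/382 = 0.9096, θ = 65.45°; offset = 27.6·tan 65.45° = 60.425 m.
Σ offsets = 71.377 m.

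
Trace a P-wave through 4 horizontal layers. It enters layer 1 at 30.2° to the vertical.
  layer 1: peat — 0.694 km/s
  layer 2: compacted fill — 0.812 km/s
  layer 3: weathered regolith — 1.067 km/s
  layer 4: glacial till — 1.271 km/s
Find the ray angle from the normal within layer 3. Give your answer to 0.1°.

Ray parameter p = sin 30.2° / 0.694 = 7.2481e-01 s/km.
sin θ_3 = p·V_3 = 7.2481e-01 × 1.067 = 0.7734.
θ_3 = 50.66° from the vertical.

50.7°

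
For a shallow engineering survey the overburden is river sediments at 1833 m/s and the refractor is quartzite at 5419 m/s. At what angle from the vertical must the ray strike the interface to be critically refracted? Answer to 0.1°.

At critical incidence the refracted ray runs along the interface (θ₂ = 90°), so sin θ_c = V₁/V₂.
θ_c = arcsin(1833/5419) = arcsin 0.3383 = 19.77°.

19.8°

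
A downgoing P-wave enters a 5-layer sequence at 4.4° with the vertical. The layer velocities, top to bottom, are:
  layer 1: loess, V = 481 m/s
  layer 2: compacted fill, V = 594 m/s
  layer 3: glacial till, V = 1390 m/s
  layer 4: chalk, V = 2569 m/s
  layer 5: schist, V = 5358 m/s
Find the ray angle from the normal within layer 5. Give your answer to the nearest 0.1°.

58.7°

Snell's law across each interface conserves sin θ / V, so sin θ_5 = V_5·sin θ₁/V₁.
sin θ_5 = 5358 × sin 4.4° / 481 = 0.8546.
θ_5 = 58.72° from the vertical.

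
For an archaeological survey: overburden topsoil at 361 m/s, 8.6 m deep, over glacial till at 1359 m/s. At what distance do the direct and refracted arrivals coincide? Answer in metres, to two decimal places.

22.58 m

θ_c = arcsin(361/1359) = 15.40°, so cos θ_c = 0.9641 and tᵢ = 2h cos θ_c/V₁ = 0.0459 s.
At crossover x/V₁ = x/V₂ + tᵢ ⇒ x = tᵢ/(1/V₁ − 1/V₂) = 0.04593/(2.7701e-03 − 7.3584e-04) = 22.58 m.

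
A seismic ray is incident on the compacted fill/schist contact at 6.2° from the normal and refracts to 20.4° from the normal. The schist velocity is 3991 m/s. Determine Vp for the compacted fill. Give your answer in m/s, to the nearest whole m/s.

1237 m/s

sin 6.2° = 0.1080; sin 20.4° = 0.3486.
V₁ = V₂·(sin θ₁/sin θ₂) = 3991·(0.1080/0.3486) = 1236.55 m/s.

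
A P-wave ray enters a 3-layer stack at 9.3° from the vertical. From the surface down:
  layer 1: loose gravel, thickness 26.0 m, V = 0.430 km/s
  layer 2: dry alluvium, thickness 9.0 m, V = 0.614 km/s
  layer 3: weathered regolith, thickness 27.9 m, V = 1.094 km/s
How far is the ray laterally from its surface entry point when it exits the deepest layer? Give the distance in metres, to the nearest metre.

19 m

Ray parameter p = sin 9.3° / 0.430 km/s = 3.7582e-01 s/km.
Layer 1: θ = 9.30°; offset = 26.0·tan 9.30° = 4.258 m.
Layer 2: sin θ = p·0.614 = 0.2308 → θ = 13.34°; offset = 9.0·tan 13.34° = 2.134 m.
Layer 3: sin θ = p·1.094 = 0.4112 → θ = 24.28°; offset = 27.9·tan 24.28° = 12.584 m.
Summing the layer offsets gives 18.976 m.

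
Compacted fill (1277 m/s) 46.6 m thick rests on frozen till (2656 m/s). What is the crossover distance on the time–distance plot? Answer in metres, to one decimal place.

x_cross = 2h·√((V₂+V₁)/(V₂−V₁)).
(V₂+V₁)/(V₂−V₁) = (2656+1277)/(2656−1277) = 2.8521; √ = 1.6888.
x_cross = 2·46.6·1.6888 = 157.40 m.

157.4 m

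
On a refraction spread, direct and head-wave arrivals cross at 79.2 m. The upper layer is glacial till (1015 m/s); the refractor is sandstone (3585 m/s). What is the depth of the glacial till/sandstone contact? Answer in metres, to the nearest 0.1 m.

29.6 m

h = (x_cross/2)·√((V₂−V₁)/(V₂+V₁)).
(V₂−V₁)/(V₂+V₁) = (3585−1015)/(3585+1015) = 0.5587; √ = 0.7475.
h = (79.2/2)·0.7475 = 29.60 m.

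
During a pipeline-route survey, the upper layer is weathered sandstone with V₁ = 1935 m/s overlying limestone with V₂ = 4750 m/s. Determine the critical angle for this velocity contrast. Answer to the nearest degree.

24°

Critical incidence: sin θ_c = V₁/V₂ = 1935/4750 = 0.4074.
θ_c = arcsin 0.4074 = 24.04°.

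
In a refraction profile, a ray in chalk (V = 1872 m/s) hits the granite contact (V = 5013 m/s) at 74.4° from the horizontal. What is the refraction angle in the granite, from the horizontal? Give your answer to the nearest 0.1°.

Angle from the normal: 90° − 74.4° = 15.6°.
sin θ₁/V₁ = sin θ₂/V₂ ⇒ sin θ₂ = 5013·sin 15.6°/1872 = 5013·0.2689/1872 = 0.7201.
θ₂ = sin⁻¹(0.7201) = 46.07° (from vertical).
From the interface: 90° − 46.07° = 43.93°.

43.9°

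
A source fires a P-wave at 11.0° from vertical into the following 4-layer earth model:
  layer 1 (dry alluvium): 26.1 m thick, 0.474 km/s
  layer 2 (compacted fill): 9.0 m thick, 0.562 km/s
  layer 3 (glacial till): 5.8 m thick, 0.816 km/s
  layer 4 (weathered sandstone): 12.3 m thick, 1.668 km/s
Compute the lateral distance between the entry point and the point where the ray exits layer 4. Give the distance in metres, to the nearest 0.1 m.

Apply Snell's law at each interface; in layer i the horizontal offset is hᵢ·tan θᵢ.
Layer 1: θ = 11.00°; offset = 26.1·tan 11.00° = 5.073 m.
Layer 2: sin θ = 0.562·sin 11.0°/0.474 = 0.2262, θ = 13.08°; offset = 9.0·tan 13.08° = 2.090 m.
Layer 3: sin θ = 0.816·sin 11.0°/0.474 = 0.3285, θ = 19.18°; offset = 5.8·tan 19.18° = 2.017 m.
Layer 4: sin θ = 1.668·sin 11.0°/0.474 = 0.6715, θ = 42.18°; offset = 12.3·tan 42.18° = 11.145 m.
Total horizontal offset = 20.326 m.

20.3 m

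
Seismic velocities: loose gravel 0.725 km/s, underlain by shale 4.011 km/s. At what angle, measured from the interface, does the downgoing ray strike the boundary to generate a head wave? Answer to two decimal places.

79.59°

At critical incidence the refracted ray runs along the interface (θ₂ = 90°), so sin θ_c = V₁/V₂.
θ_c = arcsin(0.725/4.011) = arcsin 0.1808 = 10.41°.
Measured from the interface: 90° − 10.41° = 79.59°.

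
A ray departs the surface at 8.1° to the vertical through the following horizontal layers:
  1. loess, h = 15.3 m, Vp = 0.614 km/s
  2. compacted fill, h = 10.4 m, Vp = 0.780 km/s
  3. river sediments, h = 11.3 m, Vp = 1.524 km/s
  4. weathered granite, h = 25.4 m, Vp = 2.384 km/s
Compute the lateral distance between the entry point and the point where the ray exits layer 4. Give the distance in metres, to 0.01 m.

p = sin θ₁/V₁ = sin 8.1°/0.614 = 2.2948e-01 s/km is conserved through the stack.
Layer 1: θ = 8.10°; offset = 15.3·tan 8.10° = 2.1775 m.
Layer 2: sin θ = p·0.780 = 0.1790 → θ = 10.31°; offset = 10.4·tan 10.31° = 1.8921 m.
Layer 3: sin θ = p·1.524 = 0.3497 → θ = 20.47°; offset = 11.3·tan 20.47° = 4.2183 m.
Layer 4: sin θ = p·2.384 = 0.5471 → θ = 33.17°; offset = 25.4·tan 33.17° = 16.6005 m.
Total horizontal offset = 24.8884 m.

24.89 m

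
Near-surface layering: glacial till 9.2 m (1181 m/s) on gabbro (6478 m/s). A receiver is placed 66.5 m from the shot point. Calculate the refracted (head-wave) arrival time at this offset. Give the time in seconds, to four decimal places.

0.0256 s

t = x/V₂ + 2h·√(V₂²−V₁²)/(V₁V₂).
√(V₂²−V₁²) = √(6478²−1181²) = 6369.4 m/s; delay term = 2·9.2·6369.4/(1181·6478) = 0.01532 s.
t = 66.5/6478 + 0.01532 = 0.02558 s.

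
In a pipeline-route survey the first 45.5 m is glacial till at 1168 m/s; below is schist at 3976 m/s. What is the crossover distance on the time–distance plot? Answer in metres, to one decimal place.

123.2 m

θ_c = arcsin(1168/3976) = 17.08°, so cos θ_c = 0.9559 and tᵢ = 2h cos θ_c/V₁ = 0.0745 s.
At crossover x/V₁ = x/V₂ + tᵢ ⇒ x = tᵢ/(1/V₁ − 1/V₂) = 0.07447/(8.5616e-04 − 2.5151e-04) = 123.17 m.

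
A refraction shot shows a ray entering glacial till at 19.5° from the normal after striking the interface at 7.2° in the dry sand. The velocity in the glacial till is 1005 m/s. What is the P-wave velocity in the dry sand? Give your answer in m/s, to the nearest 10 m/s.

380 m/s

Snell's law: sin 7.2°/V₁ = sin 19.5°/V₂.
V₁ = V₂·sin 7.2°/sin 19.5° = 1005 × 0.3755 = 377.34 m/s.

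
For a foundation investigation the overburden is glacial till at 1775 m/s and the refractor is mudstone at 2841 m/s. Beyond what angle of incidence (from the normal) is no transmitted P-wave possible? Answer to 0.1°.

38.7°

At critical incidence the refracted ray runs along the interface (θ₂ = 90°), so sin θ_c = V₁/V₂.
θ_c = arcsin(1775/2841) = arcsin 0.6248 = 38.67°.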